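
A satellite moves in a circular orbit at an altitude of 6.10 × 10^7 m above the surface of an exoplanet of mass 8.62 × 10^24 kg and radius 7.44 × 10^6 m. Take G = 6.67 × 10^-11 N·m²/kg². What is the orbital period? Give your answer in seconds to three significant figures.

148000 s

r = R + h = 7.44 × 10^6 + 6.10 × 10^7 = 6.844 × 10^7 m. Gravity provides the centripetal force: G M m / r² = m v² / r ⇒ v = √(GM/r) = 2898 m/s.
T = 2πr/v = 2π × 6.844 × 10^7 / 2898 = 148400 s.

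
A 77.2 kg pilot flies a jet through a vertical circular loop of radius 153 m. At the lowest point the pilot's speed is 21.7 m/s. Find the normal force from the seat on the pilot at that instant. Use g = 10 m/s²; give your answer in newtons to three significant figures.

1010 N

At the lowest point, N points up (toward the centre) and the weight mg points down (away from the centre), so the net inward force is N − mg = mv²/r.
N = m(v²/r + g) = 77.2 × ((21.7)²/153 + 10.0) = 77.2 × (3.078 + 10.0) = 77.2 × 13.08 = 1010 N.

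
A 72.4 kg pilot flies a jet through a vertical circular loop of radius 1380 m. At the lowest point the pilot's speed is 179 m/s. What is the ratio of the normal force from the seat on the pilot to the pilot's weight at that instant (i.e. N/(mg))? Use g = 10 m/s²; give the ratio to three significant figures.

At the bottom, N − mg = mv²/r, so N = m(v²/r + g) and N/(mg) = v²/(rg) + 1 = (179)²/(1380 × 10.0) + 1 = 2.322 + 1 = 3.322.

3.32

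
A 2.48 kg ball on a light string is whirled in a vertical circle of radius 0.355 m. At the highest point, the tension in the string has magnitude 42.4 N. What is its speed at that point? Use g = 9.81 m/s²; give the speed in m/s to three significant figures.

3.09 m/s

At the top, T + mg = mv²/r, so v = √(r(T/m + g)) = √(0.355 × (42.4/2.48 + 9.81)) = √(0.355 × 26.91) = √9.552 = 3.091 m/s.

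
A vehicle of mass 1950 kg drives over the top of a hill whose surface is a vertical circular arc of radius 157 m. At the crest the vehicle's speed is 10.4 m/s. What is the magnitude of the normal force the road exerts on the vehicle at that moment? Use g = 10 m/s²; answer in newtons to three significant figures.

18200 N

At the crest the centripetal acceleration points downward (toward the centre of the arc), so mg − N = mv²/r.
N = m(g − v²/r) = 1950 × (10.0 − (10.4)²/157) = 1950 × (10.0 − 0.6889) = 1950 × 9.311 = 18160 N.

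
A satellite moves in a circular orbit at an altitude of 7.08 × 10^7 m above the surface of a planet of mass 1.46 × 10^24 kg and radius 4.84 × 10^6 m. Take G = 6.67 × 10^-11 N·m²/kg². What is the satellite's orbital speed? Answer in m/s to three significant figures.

Orbital radius r = R + h = 4.84 × 10^6 + 7.08 × 10^7 = 7.564 × 10^7 m.
Gravity supplies the centripetal force: G M m / r² = m v² / r, so v = √(GM/r).
v = √(6.67 × 10^-11 × 1.46 × 10^24 / 7.564 × 10^7) = √(1.287 × 10^6) = 1135 m/s.

1130 m/s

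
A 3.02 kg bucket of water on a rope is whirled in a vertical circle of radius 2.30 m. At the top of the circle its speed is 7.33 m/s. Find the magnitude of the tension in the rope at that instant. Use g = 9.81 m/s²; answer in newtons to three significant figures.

40.9 N

At the top, both T and the weight mg point inward (toward the centre), so T + mg = mv²/r.
T = m(v²/r − g) = 3.02 × ((7.33)²/2.30 − 9.81) = 3.02 × (23.36 − 9.81) = 3.02 × 13.55 = 40.92 N.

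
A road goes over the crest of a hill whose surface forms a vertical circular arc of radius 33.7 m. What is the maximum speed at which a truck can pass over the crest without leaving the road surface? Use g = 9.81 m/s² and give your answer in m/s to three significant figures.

18.2 m/s

At the crest the centre of the circle is below the truck, so the net downward (centripetal) force is mg − N = mv²/r.
The truck leaves the road when N → 0, giving v_max = √(g r) = √(9.81 × 33.7) = 18.18 m/s.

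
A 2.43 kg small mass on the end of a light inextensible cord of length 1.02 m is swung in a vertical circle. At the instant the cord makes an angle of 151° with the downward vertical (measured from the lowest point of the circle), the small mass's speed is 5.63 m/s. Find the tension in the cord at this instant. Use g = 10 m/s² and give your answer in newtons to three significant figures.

Take the radial direction toward the centre of the circle as positive. The component of the weight along the string toward the centre is −mg cos φ (φ measured from the bottom), so Newton's second law along the string gives T − mg cos φ = m v²/r.
cos 151° = -0.8746, so T = m(v²/r + g cos φ) = 2.43 × ((5.63)²/1.02 + 10.0 × -0.8746) = 2.43 × (31.08 + (-8.746)) = 2.43 × 22.33 = 54.26 N.

54.3 N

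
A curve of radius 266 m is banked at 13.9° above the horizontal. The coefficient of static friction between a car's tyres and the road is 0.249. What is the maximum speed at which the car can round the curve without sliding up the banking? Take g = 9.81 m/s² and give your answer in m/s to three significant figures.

37.2 m/s

At the maximum speed, friction acts down the slope at its limiting value f = μN. Radially (horizontal, toward centre): N sinθ + μN cosθ = mv²/r. Vertically: N cosθ − μN sinθ = mg.
Dividing: v² = r g (sinθ + μcosθ)/(cosθ − μsinθ).
sinθ + μcosθ = 0.2402 + 0.249×0.9707 = 0.4819; cosθ − μsinθ = 0.9707 − 0.249×0.2402 = 0.9109.
v² = 266 × 9.81 × 0.4819/0.9109 = 1381 m²/s², so v = 37.16 m/s.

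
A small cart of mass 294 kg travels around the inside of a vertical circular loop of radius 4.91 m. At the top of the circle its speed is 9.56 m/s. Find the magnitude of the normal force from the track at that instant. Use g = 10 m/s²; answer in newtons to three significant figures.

At the top, both N and the weight mg point inward (toward the centre), so N + mg = mv²/r.
N = m(v²/r − g) = 294 × ((9.56)²/4.91 − 10.0) = 294 × (18.61 − 10.0) = 294 × 8.614 = 2532 N.

2530 N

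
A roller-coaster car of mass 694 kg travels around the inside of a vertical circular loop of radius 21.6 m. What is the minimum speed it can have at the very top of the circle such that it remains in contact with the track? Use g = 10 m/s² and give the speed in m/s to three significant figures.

14.7 m/s

At the highest point the centre is directly below, so both the weight and N act inward: N + mg = mv²/r.
At minimum speed N → 0, so mg = mv_min²/r ⇒ v_min = √(g r) = √(10.0 × 21.6) = 14.70 m/s.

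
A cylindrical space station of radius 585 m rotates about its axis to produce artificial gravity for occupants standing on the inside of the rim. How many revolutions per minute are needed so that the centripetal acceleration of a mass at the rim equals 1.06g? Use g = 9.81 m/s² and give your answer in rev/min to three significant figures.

Require ω²r = 1.06g, so ω = √(1.06 × 9.81/585) = 0.1333 rad/s.
In rev/min: ω × 60/(2π) = 0.1333 × 60/(2π) = 1.273 rev/min.

1.27 rev/min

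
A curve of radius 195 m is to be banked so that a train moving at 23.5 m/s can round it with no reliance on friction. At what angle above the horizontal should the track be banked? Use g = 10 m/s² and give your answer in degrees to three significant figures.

15.8°

With no friction, the horizontal component of the normal force provides the centripetal force: N sinθ = mv²/r, while N cosθ = mg vertically.
Dividing: tanθ = v²/(r g) = (23.5)²/(195 × 10.0) = 552.2/1950 = 0.2832.
θ = arctan(0.2832) = 15.81°.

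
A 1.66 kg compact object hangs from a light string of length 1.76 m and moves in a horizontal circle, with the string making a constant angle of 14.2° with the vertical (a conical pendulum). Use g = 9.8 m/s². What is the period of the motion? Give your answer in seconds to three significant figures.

2.62 s

r = L sinθ = 0.4317 m. From T sinθ = mω²r and T cosθ = mg: tanθ = ω²r/g, so ω² = g tanθ / r = g/(L cosθ).
ω = √(g/(L cosθ)) = √(9.8/(1.76 × 0.9694)) = √5.744 = 2.397 rad/s.
Period = 2π/ω = 2.622 s.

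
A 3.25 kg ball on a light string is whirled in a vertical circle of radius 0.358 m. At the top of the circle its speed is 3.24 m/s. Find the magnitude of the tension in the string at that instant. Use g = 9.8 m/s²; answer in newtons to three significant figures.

63.4 N

At the top, both T and the weight mg point inward (toward the centre), so T + mg = mv²/r.
T = m(v²/r − g) = 3.25 × ((3.24)²/0.358 − 9.8) = 3.25 × (29.32 − 9.8) = 3.25 × 19.52 = 63.45 N.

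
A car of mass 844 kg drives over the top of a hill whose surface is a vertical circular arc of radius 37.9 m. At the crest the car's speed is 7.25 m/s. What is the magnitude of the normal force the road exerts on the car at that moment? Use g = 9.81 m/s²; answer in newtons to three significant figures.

At the crest the centripetal acceleration points downward (toward the centre of the arc), so mg − N = mv²/r.
N = m(g − v²/r) = 844 × (9.81 − (7.25)²/37.9) = 844 × (9.81 − 1.387) = 844 × 8.423 = 7109 N.

7110 N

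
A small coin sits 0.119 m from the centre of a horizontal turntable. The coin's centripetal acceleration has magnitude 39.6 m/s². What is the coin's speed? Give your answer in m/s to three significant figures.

2.17 m/s

a_c = v²/r ⇒ v = √(a_c · r) = √(39.6 × 0.119) = √4.712 = 2.171 m/s.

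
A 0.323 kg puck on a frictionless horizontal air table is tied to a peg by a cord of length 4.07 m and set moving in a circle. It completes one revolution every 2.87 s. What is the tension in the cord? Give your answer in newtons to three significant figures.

6.30 N

v = 2πr/T = 2π × 4.07/2.87 = 8.910 m/s.
The tension is the only horizontal force, so it supplies the full centripetal force: T = m v²/r = 0.323 × (8.910)²/4.07 = 0.323 × 79.39/4.07 = 6.301 N.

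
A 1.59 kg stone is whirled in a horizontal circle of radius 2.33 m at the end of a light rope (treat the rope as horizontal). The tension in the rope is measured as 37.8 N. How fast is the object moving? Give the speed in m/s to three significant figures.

T = m v²/r ⇒ v = √(T r / m) = √(37.8 × 2.33 / 1.59) = √55.39 = 7.443 m/s.

7.44 m/s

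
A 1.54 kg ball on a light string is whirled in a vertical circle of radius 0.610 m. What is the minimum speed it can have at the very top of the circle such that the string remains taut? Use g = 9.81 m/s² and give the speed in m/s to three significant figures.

2.45 m/s

At the top, both weight mg and T point toward the centre: T + mg = mv²/r.
At minimum speed T → 0, so mg = mv_min²/r ⇒ v_min = √(g r) = √(9.81 × 0.610) = 2.446 m/s.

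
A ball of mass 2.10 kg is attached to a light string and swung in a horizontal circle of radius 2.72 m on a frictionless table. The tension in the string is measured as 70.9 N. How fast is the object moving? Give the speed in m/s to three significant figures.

9.58 m/s

T = m v²/r ⇒ v = √(T r / m) = √(70.9 × 2.72 / 2.10) = √91.83 = 9.583 m/s.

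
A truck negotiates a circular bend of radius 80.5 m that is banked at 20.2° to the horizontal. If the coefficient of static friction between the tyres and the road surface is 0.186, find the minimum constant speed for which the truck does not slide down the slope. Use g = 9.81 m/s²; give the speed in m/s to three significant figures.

11.6 m/s

At the minimum speed, friction acts up the slope at its limiting value f = μN. Radially (horizontal, toward centre): N sinθ − μN cosθ = mv²/r. Vertically: N cosθ + μN sinθ = mg.
Dividing: v² = r g (sinθ − μcosθ)/(cosθ + μsinθ).
sinθ − μcosθ = 0.3453 − 0.186×0.9385 = 0.1707; cosθ + μsinθ = 0.9385 + 0.186×0.3453 = 1.003.
v² = 80.5 × 9.81 × 0.1707/1.003 = 134.5 m²/s², so v = 11.60 m/s.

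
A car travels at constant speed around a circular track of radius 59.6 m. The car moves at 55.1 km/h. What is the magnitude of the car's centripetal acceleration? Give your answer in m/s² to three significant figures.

v = 55.1 km/h = 55.1/3.6 = 15.31 m/s.
a_c = v²/r = (15.31)²/59.6 = 234.3/59.6 = 3.931 m/s².

3.93 m/s²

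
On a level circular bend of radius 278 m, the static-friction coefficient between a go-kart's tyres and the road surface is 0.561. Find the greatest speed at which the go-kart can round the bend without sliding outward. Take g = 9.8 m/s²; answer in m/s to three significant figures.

The only inward force on a level bend is static friction, so at the limit f_s = μ_s N = μ_s m g = m v²/r.
Mass cancels: v_max = √(μ_s g r) = √(0.561 × 9.8 × 278) = √1528 = 39.09 m/s.

39.1 m/s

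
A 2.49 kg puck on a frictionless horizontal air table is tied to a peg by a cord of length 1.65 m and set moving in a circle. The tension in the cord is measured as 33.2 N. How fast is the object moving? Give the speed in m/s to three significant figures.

T = m v²/r ⇒ v = √(T r / m) = √(33.2 × 1.65 / 2.49) = √22.00 = 4.690 m/s.

4.69 m/s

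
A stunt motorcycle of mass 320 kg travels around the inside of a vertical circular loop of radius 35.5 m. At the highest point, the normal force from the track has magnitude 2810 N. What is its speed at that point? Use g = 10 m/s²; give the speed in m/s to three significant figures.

At the top, N + mg = mv²/r, so v = √(r(N/m + g)) = √(35.5 × (2810/320 + 10.0)) = √(35.5 × 18.78) = √666.7 = 25.82 m/s.

25.8 m/s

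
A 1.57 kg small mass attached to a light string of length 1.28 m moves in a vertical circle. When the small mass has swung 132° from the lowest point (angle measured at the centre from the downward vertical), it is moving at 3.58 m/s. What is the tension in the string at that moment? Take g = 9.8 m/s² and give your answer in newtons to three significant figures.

Take the radial direction toward the centre of the circle as positive. The component of the weight along the string toward the centre is −mg cos φ (φ measured from the bottom), so Newton's second law along the string gives T − mg cos φ = m v²/r.
cos 132° = -0.6691, so T = m(v²/r + g cos φ) = 1.57 × ((3.58)²/1.28 + 9.8 × -0.6691) = 1.57 × (10.01 + (-6.557)) = 1.57 × 3.455 = 5.425 N.

5.42 N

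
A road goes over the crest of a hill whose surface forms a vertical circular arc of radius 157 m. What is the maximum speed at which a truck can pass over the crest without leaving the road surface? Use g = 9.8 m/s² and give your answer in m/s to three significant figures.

At the crest the centre of the circle is below the truck, so the net downward (centripetal) force is mg − N = mv²/r.
The truck leaves the road when N → 0, giving v_max = √(g r) = √(9.8 × 157) = 39.22 m/s.

39.2 m/s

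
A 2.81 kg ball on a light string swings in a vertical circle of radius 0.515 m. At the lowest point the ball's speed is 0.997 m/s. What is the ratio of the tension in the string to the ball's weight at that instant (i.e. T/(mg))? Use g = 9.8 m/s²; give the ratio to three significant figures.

At the bottom, T − mg = mv²/r, so T = m(v²/r + g) and T/(mg) = v²/(rg) + 1 = (0.997)²/(0.515 × 9.8) + 1 = 0.1970 + 1 = 1.197.

1.20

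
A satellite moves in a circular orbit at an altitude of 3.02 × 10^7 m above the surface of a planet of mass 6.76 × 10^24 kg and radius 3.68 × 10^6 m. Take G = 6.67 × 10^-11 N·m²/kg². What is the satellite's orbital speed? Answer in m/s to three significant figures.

3650 m/s

Orbital radius r = R + h = 3.68 × 10^6 + 3.02 × 10^7 = 3.388 × 10^7 m.
Gravity supplies the centripetal force: G M m / r² = m v² / r, so v = √(GM/r).
v = √(6.67 × 10^-11 × 6.76 × 10^24 / 3.388 × 10^7) = √(1.331 × 10^7) = 3648 m/s.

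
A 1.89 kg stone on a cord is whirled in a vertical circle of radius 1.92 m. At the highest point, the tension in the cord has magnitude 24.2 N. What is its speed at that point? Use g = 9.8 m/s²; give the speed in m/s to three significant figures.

At the top, T + mg = mv²/r, so v = √(r(T/m + g)) = √(1.92 × (24.2/1.89 + 9.8)) = √(1.92 × 22.60) = √43.40 = 6.588 m/s.

6.59 m/s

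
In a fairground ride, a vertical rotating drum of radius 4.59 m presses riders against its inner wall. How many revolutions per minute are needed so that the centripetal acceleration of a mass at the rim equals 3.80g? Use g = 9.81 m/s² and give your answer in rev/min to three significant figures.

Require ω²r = 3.80g, so ω = √(3.80 × 9.81/4.59) = 2.850 rad/s.
In rev/min: ω × 60/(2π) = 2.850 × 60/(2π) = 27.21 rev/min.

27.2 rev/min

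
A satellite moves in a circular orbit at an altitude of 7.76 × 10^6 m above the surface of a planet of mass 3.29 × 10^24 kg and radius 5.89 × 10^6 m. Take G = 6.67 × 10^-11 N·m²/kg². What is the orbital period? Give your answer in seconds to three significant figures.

r = R + h = 5.89 × 10^6 + 7.76 × 10^6 = 1.365 × 10^7 m. Gravity provides the centripetal force: G M m / r² = m v² / r ⇒ v = √(GM/r) = 4010 m/s.
T = 2πr/v = 2π × 1.365 × 10^7 / 4010 = 21390 s.

21400 s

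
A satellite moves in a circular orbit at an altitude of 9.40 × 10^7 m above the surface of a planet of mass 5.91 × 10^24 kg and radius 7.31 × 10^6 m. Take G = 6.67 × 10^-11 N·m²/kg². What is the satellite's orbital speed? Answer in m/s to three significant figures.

Orbital radius r = R + h = 7.31 × 10^6 + 9.40 × 10^7 = 1.013 × 10^8 m.
Gravity supplies the centripetal force: G M m / r² = m v² / r, so v = √(GM/r).
v = √(6.67 × 10^-11 × 5.91 × 10^24 / 1.013 × 10^8) = √(3.891 × 10^6) = 1973 m/s.

1970 m/s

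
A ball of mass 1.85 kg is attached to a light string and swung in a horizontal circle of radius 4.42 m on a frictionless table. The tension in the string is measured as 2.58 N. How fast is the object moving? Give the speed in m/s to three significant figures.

2.48 m/s

T = m v²/r ⇒ v = √(T r / m) = √(2.58 × 4.42 / 1.85) = √6.164 = 2.483 m/s.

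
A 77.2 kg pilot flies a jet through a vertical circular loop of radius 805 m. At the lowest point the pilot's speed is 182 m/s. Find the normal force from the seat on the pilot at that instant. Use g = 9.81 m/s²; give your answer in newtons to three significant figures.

At the lowest point, N points up (toward the centre) and the weight mg points down (away from the centre), so the net inward force is N − mg = mv²/r.
N = m(v²/r + g) = 77.2 × ((182)²/805 + 9.81) = 77.2 × (41.15 + 9.81) = 77.2 × 50.96 = 3934 N.

3930 N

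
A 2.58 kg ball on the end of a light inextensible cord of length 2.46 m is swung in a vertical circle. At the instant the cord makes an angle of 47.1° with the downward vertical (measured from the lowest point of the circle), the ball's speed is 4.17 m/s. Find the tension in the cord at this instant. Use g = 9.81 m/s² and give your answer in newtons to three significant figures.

Take the radial direction toward the centre of the circle as positive. The component of the weight along the string toward the centre is −mg cos φ (φ measured from the bottom), so Newton's second law along the string gives T − mg cos φ = m v²/r.
cos 47.1° = 0.6807, so T = m(v²/r + g cos φ) = 2.58 × ((4.17)²/2.46 + 9.81 × 0.6807) = 2.58 × (7.069 + (6.678)) = 2.58 × 13.75 = 35.47 N.

35.5 N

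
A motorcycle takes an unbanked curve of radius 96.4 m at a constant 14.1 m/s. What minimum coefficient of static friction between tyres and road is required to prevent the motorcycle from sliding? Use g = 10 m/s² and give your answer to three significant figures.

Friction provides the centripetal force: μ_s m g = m v²/r, so μ_s = v²/(g r) = (14.10)²/(10.0 × 96.4) = 198.8/964.0 = 0.2062.

0.206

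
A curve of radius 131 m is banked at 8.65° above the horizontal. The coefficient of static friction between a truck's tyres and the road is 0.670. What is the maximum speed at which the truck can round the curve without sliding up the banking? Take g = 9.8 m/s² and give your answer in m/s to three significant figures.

34.3 m/s

At the maximum speed, friction acts down the slope at its limiting value f = μN. Radially (horizontal, toward centre): N sinθ + μN cosθ = mv²/r. Vertically: N cosθ − μN sinθ = mg.
Dividing: v² = r g (sinθ + μcosθ)/(cosθ − μsinθ).
sinθ + μcosθ = 0.1504 + 0.670×0.9886 = 0.8128; cosθ − μsinθ = 0.9886 − 0.670×0.1504 = 0.8879.
v² = 131 × 9.8 × 0.8128/0.8879 = 1175 m²/s², so v = 34.28 m/s.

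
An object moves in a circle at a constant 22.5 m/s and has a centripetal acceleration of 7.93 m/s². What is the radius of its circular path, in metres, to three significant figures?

63.8 m

a_c = v²/r ⇒ r = v²/a_c = (22.5)²/7.93 = 506.2/7.93 = 63.84 m.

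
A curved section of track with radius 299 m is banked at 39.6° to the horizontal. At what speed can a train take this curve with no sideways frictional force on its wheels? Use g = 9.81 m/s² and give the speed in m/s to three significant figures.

On a frictionless banked curve, N sinθ = mv²/r and N cosθ = mg, so tanθ = v²/(rg).
v = √(r g tanθ) = √(299 × 9.81 × tan 39.6°) = √(299 × 9.81 × 0.8273) = √2427 = 49.26 m/s.

49.3 m/s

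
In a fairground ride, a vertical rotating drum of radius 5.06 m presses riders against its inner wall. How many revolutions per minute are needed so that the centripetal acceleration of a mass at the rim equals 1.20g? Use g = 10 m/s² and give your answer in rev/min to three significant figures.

14.7 rev/min

Require ω²r = 1.20g, so ω = √(1.20 × 10.0/5.06) = 1.540 rad/s.
In rev/min: ω × 60/(2π) = 1.540 × 60/(2π) = 14.71 rev/min.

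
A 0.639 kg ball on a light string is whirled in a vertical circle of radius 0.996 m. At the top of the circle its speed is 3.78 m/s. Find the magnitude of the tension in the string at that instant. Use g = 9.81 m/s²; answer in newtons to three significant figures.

At the top, both T and the weight mg point inward (toward the centre), so T + mg = mv²/r.
T = m(v²/r − g) = 0.639 × ((3.78)²/0.996 − 9.81) = 0.639 × (14.35 − 9.81) = 0.639 × 4.536 = 2.898 N.

2.90 N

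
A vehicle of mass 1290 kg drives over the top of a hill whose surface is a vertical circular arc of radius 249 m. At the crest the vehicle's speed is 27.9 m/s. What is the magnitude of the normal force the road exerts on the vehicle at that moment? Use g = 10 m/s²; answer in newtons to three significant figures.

8870 N

At the crest the centripetal acceleration points downward (toward the centre of the arc), so mg − N = mv²/r.
N = m(g − v²/r) = 1290 × (10.0 − (27.9)²/249) = 1290 × (10.0 − 3.126) = 1290 × 6.874 = 8867 N.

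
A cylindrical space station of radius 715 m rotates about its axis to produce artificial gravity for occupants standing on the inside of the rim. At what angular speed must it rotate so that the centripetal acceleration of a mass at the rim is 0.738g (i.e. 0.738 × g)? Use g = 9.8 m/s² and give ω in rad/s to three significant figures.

Centripetal acceleration a_c = ω²r. Setting ω²r = 0.738g:
ω = √(0.738g / r) = √(0.738 × 9.8 / 715) = √0.01012 = 0.1006 rad/s.

0.101 rad/s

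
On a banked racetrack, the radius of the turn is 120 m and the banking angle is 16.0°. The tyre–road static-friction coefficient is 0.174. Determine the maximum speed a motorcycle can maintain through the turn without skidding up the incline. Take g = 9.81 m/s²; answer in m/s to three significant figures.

23.9 m/s

At the maximum speed, friction acts down the slope at its limiting value f = μN. Radially (horizontal, toward centre): N sinθ + μN cosθ = mv²/r. Vertically: N cosθ − μN sinθ = mg.
Dividing: v² = r g (sinθ + μcosθ)/(cosθ − μsinθ).
sinθ + μcosθ = 0.2756 + 0.174×0.9613 = 0.4429; cosθ − μsinθ = 0.9613 − 0.174×0.2756 = 0.9133.
v² = 120 × 9.81 × 0.4429/0.9133 = 570.9 m²/s², so v = 23.89 m/s.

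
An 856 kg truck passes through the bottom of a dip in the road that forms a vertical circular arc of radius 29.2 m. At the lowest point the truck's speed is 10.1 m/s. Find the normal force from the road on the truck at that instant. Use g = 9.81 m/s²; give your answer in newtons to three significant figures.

At the lowest point, N points up (toward the centre) and the weight mg points down (away from the centre), so the net inward force is N − mg = mv²/r.
N = m(v²/r + g) = 856 × ((10.1)²/29.2 + 9.81) = 856 × (3.493 + 9.81) = 856 × 13.30 = 11390 N.

11400 N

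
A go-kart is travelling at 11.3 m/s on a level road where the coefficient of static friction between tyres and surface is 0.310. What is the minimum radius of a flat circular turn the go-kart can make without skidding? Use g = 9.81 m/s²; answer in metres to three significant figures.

At the limit, μ_s m g = m v²/r, so r_min = v²/(μ_s g) = (11.3)²/(0.310 × 9.81) = 127.7/3.041 = 41.99 m.

42.0 m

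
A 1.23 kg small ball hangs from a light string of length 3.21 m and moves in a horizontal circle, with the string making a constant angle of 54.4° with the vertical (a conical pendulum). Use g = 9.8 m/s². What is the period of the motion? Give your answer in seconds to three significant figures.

r = L sinθ = 2.610 m. From T sinθ = mω²r and T cosθ = mg: tanθ = ω²r/g, so ω² = g tanθ / r = g/(L cosθ).
ω = √(g/(L cosθ)) = √(9.8/(3.21 × 0.5821)) = √5.245 = 2.290 rad/s.
Period = 2π/ω = 2.744 s.

2.74 s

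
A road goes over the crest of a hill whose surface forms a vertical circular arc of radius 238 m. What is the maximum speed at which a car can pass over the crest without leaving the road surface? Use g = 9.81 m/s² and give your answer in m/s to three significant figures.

48.3 m/s

At the crest the centre of the circle is below the car, so the net downward (centripetal) force is mg − N = mv²/r.
The car leaves the road when N → 0, giving v_max = √(g r) = √(9.81 × 238) = 48.32 m/s.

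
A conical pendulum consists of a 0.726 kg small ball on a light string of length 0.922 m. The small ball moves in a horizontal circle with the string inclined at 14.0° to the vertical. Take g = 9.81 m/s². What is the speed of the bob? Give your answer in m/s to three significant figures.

The radius of the circle is r = L sinθ = 0.922 × sin 14.0° = 0.2231 m.
Horizontally T sinθ = mv²/r and vertically T cosθ = mg, so tanθ = v²/(rg).
v = √(r g tanθ) = √(0.2231 × 9.81 × 0.2493) = √0.5456 = 0.7386 m/s.

0.739 m/s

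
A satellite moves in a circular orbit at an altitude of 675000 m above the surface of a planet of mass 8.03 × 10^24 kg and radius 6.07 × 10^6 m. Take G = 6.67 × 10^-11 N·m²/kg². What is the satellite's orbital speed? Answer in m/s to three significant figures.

8910 m/s

Orbital radius r = R + h = 6.07 × 10^6 + 675000 = 6.745 × 10^6 m.
Gravity supplies the centripetal force: G M m / r² = m v² / r, so v = √(GM/r).
v = √(6.67 × 10^-11 × 8.03 × 10^24 / 6.745 × 10^6) = √(7.941 × 10^7) = 8911 m/s.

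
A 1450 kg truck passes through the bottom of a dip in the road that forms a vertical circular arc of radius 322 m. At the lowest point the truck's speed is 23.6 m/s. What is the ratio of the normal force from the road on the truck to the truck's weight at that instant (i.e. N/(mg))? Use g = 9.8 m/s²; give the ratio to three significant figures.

1.18

At the bottom, N − mg = mv²/r, so N = m(v²/r + g) and N/(mg) = v²/(rg) + 1 = (23.6)²/(322 × 9.8) + 1 = 0.1765 + 1 = 1.176.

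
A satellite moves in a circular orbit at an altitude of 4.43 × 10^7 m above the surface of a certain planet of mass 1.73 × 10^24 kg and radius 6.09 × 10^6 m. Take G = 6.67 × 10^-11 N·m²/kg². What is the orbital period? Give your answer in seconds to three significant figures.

r = R + h = 6.09 × 10^6 + 4.43 × 10^7 = 5.039 × 10^7 m. Gravity provides the centripetal force: G M m / r² = m v² / r ⇒ v = √(GM/r) = 1513 m/s.
T = 2πr/v = 2π × 5.039 × 10^7 / 1513 = 209200 s.

209000 s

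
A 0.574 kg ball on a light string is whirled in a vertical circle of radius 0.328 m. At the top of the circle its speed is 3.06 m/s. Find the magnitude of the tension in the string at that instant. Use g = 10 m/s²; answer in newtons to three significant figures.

At the top, both T and the weight mg point inward (toward the centre), so T + mg = mv²/r.
T = m(v²/r − g) = 0.574 × ((3.06)²/0.328 − 10.0) = 0.574 × (28.55 − 10.0) = 0.574 × 18.55 = 10.65 N.

10.6 N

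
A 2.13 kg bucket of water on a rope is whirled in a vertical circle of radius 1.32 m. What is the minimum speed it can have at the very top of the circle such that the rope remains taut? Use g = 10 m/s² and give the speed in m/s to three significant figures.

3.63 m/s

At the highest point the centre is directly below, so both the weight and T act inward: T + mg = mv²/r.
At minimum speed T → 0, so mg = mv_min²/r ⇒ v_min = √(g r) = √(10.0 × 1.32) = 3.633 m/s.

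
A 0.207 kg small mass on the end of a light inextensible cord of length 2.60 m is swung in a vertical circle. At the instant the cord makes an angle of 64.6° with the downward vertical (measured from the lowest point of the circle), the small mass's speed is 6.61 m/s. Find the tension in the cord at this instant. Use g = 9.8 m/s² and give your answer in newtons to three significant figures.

4.35 N

Take the radial direction toward the centre of the circle as positive. The component of the weight along the string toward the centre is −mg cos φ (φ measured from the bottom), so Newton's second law along the string gives T − mg cos φ = m v²/r.
cos 64.6° = 0.4289, so T = m(v²/r + g cos φ) = 0.207 × ((6.61)²/2.60 + 9.8 × 0.4289) = 0.207 × (16.80 + (4.204)) = 0.207 × 21.01 = 4.349 N.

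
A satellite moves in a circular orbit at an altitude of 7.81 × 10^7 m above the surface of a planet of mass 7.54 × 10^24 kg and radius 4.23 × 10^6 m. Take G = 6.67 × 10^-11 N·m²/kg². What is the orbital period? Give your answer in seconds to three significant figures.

r = R + h = 4.23 × 10^6 + 7.81 × 10^7 = 8.233 × 10^7 m. Gravity provides the centripetal force: G M m / r² = m v² / r ⇒ v = √(GM/r) = 2472 m/s.
T = 2πr/v = 2π × 8.233 × 10^7 / 2472 = 209300 s.

209000 s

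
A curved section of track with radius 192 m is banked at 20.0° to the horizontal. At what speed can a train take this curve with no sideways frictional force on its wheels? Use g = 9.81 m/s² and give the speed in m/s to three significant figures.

26.2 m/s

On a frictionless banked curve, N sinθ = mv²/r and N cosθ = mg, so tanθ = v²/(rg).
v = √(r g tanθ) = √(192 × 9.81 × tan 20.0°) = √(192 × 9.81 × 0.3640) = √685.5 = 26.18 m/s.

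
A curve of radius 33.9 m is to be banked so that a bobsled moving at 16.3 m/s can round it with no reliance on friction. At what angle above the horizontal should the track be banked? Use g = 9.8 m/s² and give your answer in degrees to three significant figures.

For a frictionless banked turn: horizontally N sinθ = mv²/r and vertically N cosθ = mg.
Dividing: tanθ = v²/(r g) = (16.3)²/(33.9 × 9.8) = 265.7/332.2 = 0.7997.
θ = arctan(0.7997) = 38.65°.

38.7°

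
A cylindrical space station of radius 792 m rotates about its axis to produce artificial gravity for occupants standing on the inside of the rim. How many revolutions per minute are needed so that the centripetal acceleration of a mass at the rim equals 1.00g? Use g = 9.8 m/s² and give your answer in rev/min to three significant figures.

1.06 rev/min

Require ω²r = 1.00g, so ω = √(1.00 × 9.8/792) = 0.1112 rad/s.
In rev/min: ω × 60/(2π) = 0.1112 × 60/(2π) = 1.062 rev/min.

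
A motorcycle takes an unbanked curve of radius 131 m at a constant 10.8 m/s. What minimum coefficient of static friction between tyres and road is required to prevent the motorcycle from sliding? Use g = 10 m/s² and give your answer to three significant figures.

0.0890

Friction provides the centripetal force: μ_s m g = m v²/r, so μ_s = v²/(g r) = (10.80)²/(10.0 × 131) = 116.6/1310 = 0.08904.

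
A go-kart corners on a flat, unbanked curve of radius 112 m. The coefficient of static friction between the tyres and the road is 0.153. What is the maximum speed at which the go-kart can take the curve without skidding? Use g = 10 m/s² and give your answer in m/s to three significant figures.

13.1 m/s

Friction provides the centripetal force on a flat curve. At maximum speed it is at its limiting value: μ_s m g = m v²/r.
Mass cancels: v_max = √(μ_s g r) = √(0.153 × 10.0 × 112) = √171.4 = 13.09 m/s.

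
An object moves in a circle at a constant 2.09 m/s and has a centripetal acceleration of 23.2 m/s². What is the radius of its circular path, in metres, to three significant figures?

a_c = v²/r ⇒ r = v²/a_c = (2.09)²/23.2 = 4.368/23.2 = 0.1883 m.

0.188 m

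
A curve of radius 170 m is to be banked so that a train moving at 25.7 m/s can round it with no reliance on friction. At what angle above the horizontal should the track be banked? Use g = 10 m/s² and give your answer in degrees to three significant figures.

21.2°

With no friction, the horizontal component of the normal force provides the centripetal force: N sinθ = mv²/r, while N cosθ = mg vertically.
Dividing: tanθ = v²/(r g) = (25.7)²/(170 × 10.0) = 660.5/1700 = 0.3885.
θ = arctan(0.3885) = 21.23°.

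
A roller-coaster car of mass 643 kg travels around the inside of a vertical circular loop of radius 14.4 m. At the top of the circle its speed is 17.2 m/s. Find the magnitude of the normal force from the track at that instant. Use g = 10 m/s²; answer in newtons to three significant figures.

6780 N

At the top, both N and the weight mg point inward (toward the centre), so N + mg = mv²/r.
N = m(v²/r − g) = 643 × ((17.2)²/14.4 − 10.0) = 643 × (20.54 − 10.0) = 643 × 10.54 = 6780 N.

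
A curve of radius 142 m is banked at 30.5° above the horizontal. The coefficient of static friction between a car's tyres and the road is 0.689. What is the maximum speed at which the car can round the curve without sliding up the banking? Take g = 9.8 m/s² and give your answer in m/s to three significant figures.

54.7 m/s

At the maximum speed, friction acts down the slope at its limiting value f = μN. Radially (horizontal, toward centre): N sinθ + μN cosθ = mv²/r. Vertically: N cosθ − μN sinθ = mg.
Dividing: v² = r g (sinθ + μcosθ)/(cosθ − μsinθ).
sinθ + μcosθ = 0.5075 + 0.689×0.8616 = 1.101; cosθ − μsinθ = 0.8616 − 0.689×0.5075 = 0.5119.
v² = 142 × 9.8 × 1.101/0.5119 = 2993 m²/s², so v = 54.71 m/s.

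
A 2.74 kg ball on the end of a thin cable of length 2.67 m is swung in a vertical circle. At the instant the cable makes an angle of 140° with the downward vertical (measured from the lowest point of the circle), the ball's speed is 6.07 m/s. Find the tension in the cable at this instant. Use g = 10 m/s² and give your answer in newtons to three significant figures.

16.8 N

Take the radial direction toward the centre of the circle as positive. The component of the weight along the string toward the centre is −mg cos φ (φ measured from the bottom), so Newton's second law along the string gives T − mg cos φ = m v²/r.
cos 140° = -0.7660, so T = m(v²/r + g cos φ) = 2.74 × ((6.07)²/2.67 + 10.0 × -0.7660) = 2.74 × (13.80 + (-7.660)) = 2.74 × 6.139 = 16.82 N.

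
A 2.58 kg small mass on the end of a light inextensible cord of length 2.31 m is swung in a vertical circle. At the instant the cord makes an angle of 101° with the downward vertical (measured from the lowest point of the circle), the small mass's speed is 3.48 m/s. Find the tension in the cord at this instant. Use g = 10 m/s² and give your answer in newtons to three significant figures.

Take the radial direction toward the centre of the circle as positive. The component of the weight along the string toward the centre is −mg cos φ (φ measured from the bottom), so Newton's second law along the string gives T − mg cos φ = m v²/r.
cos 101° = -0.1908, so T = m(v²/r + g cos φ) = 2.58 × ((3.48)²/2.31 + 10.0 × -0.1908) = 2.58 × (5.243 + (-1.908)) = 2.58 × 3.335 = 8.603 N.

8.60 N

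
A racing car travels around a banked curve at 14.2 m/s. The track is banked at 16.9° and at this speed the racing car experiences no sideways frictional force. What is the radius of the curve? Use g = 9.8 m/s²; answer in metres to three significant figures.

Frictionless banking: tanθ = v²/(rg), so r = v²/(g tanθ).
r = (14.2)²/(9.8 × tan 16.9°) = 201.6/(9.8 × 0.3038) = 201.6/2.977 = 67.72 m.

67.7 m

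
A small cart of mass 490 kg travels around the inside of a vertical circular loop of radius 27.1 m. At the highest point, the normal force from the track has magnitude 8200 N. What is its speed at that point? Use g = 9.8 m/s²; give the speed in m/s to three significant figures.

26.8 m/s

At the top, N + mg = mv²/r, so v = √(r(N/m + g)) = √(27.1 × (8200/490 + 9.8)) = √(27.1 × 26.53) = √719.1 = 26.82 m/s.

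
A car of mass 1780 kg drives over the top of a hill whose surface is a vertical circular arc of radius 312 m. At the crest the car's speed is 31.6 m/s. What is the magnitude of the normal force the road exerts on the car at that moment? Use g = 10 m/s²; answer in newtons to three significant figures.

12100 N

At the crest the centripetal acceleration points downward (toward the centre of the arc), so mg − N = mv²/r.
N = m(g − v²/r) = 1780 × (10.0 − (31.6)²/312) = 1780 × (10.0 − 3.201) = 1780 × 6.799 = 12100 N.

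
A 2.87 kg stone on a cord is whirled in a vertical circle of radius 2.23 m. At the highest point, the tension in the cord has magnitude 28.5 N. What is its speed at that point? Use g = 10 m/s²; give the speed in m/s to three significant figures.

At the top, T + mg = mv²/r, so v = √(r(T/m + g)) = √(2.23 × (28.5/2.87 + 10.0)) = √(2.23 × 19.93) = √44.44 = 6.667 m/s.

6.67 m/s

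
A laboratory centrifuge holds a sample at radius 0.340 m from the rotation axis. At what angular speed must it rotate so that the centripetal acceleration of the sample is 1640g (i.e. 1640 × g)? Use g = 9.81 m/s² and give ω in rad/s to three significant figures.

218 rad/s

Centripetal acceleration a_c = ω²r. Setting ω²r = 1640g:
ω = √(1640g / r) = √(1640 × 9.81 / 0.340) = √47320 = 217.5 rad/s.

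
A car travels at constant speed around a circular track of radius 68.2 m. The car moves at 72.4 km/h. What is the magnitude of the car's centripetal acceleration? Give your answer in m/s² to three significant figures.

v = 72.4 km/h = 72.4/3.6 = 20.11 m/s.
a_c = v²/r = (20.11)²/68.2 = 404.5/68.2 = 5.930 m/s².

5.93 m/s²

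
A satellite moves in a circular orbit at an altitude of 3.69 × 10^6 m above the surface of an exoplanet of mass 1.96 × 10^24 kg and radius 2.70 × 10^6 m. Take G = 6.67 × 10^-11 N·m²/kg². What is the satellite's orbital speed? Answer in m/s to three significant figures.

Orbital radius r = R + h = 2.70 × 10^6 + 3.69 × 10^6 = 6.390 × 10^6 m.
Gravity supplies the centripetal force: G M m / r² = m v² / r, so v = √(GM/r).
v = √(6.67 × 10^-11 × 1.96 × 10^24 / 6.390 × 10^6) = √(2.046 × 10^7) = 4523 m/s.

4520 m/s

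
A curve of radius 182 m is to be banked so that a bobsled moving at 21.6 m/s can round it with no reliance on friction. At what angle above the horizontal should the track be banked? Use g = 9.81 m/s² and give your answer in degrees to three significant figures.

For a frictionless banked turn: horizontally N sinθ = mv²/r and vertically N cosθ = mg.
Dividing: tanθ = v²/(r g) = (21.6)²/(182 × 9.81) = 466.6/1785 = 0.2613.
θ = arctan(0.2613) = 14.64°.

14.6°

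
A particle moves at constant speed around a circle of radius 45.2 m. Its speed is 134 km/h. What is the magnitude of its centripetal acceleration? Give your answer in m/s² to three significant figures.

v = 134 km/h = 134/3.6 = 37.22 m/s.
a_c = v²/r = (37.22)²/45.2 = 1385/45.2 = 30.65 m/s².

30.7 m/s²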